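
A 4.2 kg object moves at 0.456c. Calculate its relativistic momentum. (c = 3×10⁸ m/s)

γ = 1/√(1 - 0.456²) = 1.1236
v = 0.456 × 3×10⁸ = 1.368×10⁸ m/s
p = γmv = 1.1236 × 4.2 × 1.368×10⁸ = 6.456×10⁸ kg·m/s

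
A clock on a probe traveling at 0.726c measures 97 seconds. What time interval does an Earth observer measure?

Proper time Δt₀ = 97 seconds
γ = 1/√(1 - 0.726²) = 1.45413
Δt = γΔt₀ = 1.45413 × 97 = 141.1 seconds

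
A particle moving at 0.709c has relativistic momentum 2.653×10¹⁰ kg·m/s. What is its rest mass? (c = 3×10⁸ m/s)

γ = 1/√(1 - 0.709²) = 1.418
v = 0.709 × 3×10⁸ = 2.127×10⁸ m/s
m = p/(γv) = 2.653×10¹⁰/(1.418 × 2.127×10⁸) = 87.96 kg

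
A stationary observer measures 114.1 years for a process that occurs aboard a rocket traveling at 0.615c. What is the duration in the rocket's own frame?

Dilated time Δt = 114.1 years
γ = 1/√(1 - 0.615²) = 1.2682
Δt₀ = Δt/γ = 114.1/1.2682 = 89.97 years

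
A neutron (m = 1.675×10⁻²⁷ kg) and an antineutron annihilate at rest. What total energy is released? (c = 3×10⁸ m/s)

Both particles have the same rest mass, so total mass = 2m
E = 2m·c² = 2 × 1.675×10⁻²⁷ × (3×10⁸)²
= 2 × 1.675×10⁻²⁷ × 9×10¹⁶
= 3.015×10⁻¹⁰ J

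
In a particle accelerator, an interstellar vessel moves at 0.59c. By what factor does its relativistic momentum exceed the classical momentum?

p_rel = γmv, p_class = mv
Ratio = γ = 1/√(1 - 0.59²)
= 1/√(0.6519) = 1.239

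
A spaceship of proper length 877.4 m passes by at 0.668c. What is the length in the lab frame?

Proper length L₀ = 877.4 m
γ = 1/√(1 - 0.668²) = 1.3438
L = L₀/γ = 877.4/1.3438 = 652.9 m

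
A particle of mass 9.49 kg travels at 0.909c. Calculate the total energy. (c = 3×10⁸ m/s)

γ = 1/√(1 - 0.909²) = 2.399
mc² = 9.49 × (3×10⁸)² = 8.541×10¹⁷ J
E = γmc² = 2.399 × 8.541×10¹⁷ = 2.049×10¹⁸ J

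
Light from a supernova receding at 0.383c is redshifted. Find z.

β = 0.383
(1+β)/(1-β) = 1.383/0.617 = 2.2415
√(2.2415) = 1.4972
z = 1.4972 - 1 = 0.4972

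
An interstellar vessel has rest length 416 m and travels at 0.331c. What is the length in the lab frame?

Proper length L₀ = 416 m
γ = 1/√(1 - 0.331²) = 1.0597
L = L₀/γ = 416/1.0597 = 392.6 m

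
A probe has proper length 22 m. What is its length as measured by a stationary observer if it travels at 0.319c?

Proper length L₀ = 22 m
γ = 1/√(1 - 0.319²) = 1.055
L = L₀/γ = 22/1.055 = 20.85 m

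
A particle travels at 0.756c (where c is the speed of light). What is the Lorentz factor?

v/c = 0.756, so (v/c)² = 0.571536
1 - (v/c)² = 0.428464
γ = 1/√(0.428464) = 1.528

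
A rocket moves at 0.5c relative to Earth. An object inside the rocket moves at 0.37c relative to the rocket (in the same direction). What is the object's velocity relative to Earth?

u = (u' + v)/(1 + u'v/c²)
Numerator: 0.37 + 0.5 = 0.87
Denominator: 1 + 0.185 = 1.185
u = 0.87/1.185 = 0.7342c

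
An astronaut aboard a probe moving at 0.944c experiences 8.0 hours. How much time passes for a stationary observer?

Proper time Δt₀ = 8.0 hours
γ = 1/√(1 - 0.944²) = 3.031
Δt = γΔt₀ = 3.031 × 8.0 = 24.25 hours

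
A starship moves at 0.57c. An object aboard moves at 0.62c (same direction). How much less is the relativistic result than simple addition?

Classical: u' + v = 0.62 + 0.57 = 1.19c
Relativistic: u = (0.62 + 0.57)/(1 + 0.3534) = 1.19/1.3534 = 0.8793c
Difference: 1.19 - 0.8793 = 0.3107c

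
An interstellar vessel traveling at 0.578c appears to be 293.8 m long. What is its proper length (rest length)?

Contracted length L = 293.8 m
γ = 1/√(1 - 0.578²) = 1.2254
L₀ = γL = 1.2254 × 293.8 = 360.0 m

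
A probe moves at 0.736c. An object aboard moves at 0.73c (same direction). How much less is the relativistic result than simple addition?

Classical: u' + v = 0.73 + 0.736 = 1.466c
Relativistic: u = (0.73 + 0.736)/(1 + 0.53728) = 1.466/1.53728 = 0.9536c
Difference: 1.466 - 0.9536 = 0.5124c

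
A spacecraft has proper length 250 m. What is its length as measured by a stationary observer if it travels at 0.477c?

Proper length L₀ = 250 m
γ = 1/√(1 - 0.477²) = 1.138
L = L₀/γ = 250/1.138 = 219.7 m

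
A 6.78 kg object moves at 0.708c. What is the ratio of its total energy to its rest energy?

E = γmc², E₀ = mc²
E/E₀ = γ = 1/√(1 - 0.708²) = 1.416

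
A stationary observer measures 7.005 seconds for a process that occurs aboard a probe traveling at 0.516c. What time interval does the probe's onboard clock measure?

Dilated time Δt = 7.005 seconds
γ = 1/√(1 - 0.516²) = 1.16742
Δt₀ = Δt/γ = 7.005/1.16742 = 6.000 seconds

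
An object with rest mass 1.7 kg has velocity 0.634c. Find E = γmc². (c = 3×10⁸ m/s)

γ = 1/√(1 - 0.634²) = 1.293
mc² = 1.7 × (3×10⁸)² = 1.530×10¹⁷ J
E = γmc² = 1.293 × 1.530×10¹⁷ = 1.978×10¹⁷ J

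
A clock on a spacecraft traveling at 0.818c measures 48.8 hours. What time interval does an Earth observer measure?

Proper time Δt₀ = 48.8 hours
γ = 1/√(1 - 0.818²) = 1.7385
Δt = γΔt₀ = 1.7385 × 48.8 = 84.84 hours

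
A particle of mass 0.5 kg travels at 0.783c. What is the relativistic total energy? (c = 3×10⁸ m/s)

γ = 1/√(1 - 0.783²) = 1.60766
mc² = 0.5 × (3×10⁸)² = 4.500×10¹⁶ J
E = γmc² = 1.60766 × 4.500×10¹⁶ = 7.234×10¹⁶ J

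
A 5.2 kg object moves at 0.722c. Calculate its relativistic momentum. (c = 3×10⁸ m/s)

γ = 1/√(1 - 0.722²) = 1.445
v = 0.722 × 3×10⁸ = 2.166×10⁸ m/s
p = γmv = 1.445 × 5.2 × 2.166×10⁸ = 1.628×10⁹ kg·m/s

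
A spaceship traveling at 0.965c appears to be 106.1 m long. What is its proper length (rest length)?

Contracted length L = 106.1 m
γ = 1/√(1 - 0.965²) = 3.813
L₀ = γL = 3.813 × 106.1 = 404.6 m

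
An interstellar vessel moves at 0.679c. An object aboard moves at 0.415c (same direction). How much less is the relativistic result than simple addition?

Classical: u' + v = 0.415 + 0.679 = 1.094c
Relativistic: u = (0.415 + 0.679)/(1 + 0.281785) = 1.094/1.281785 = 0.8535c
Difference: 1.094 - 0.8535 = 0.2405c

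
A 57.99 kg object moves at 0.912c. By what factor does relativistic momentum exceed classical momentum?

p_rel = γmv, p_class = mv
Ratio = γ = 1/√(1 - 0.912²) = 2.438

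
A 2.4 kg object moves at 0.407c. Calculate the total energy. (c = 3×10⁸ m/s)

γ = 1/√(1 - 0.407²) = 1.095
mc² = 2.4 × (3×10⁸)² = 2.160×10¹⁷ J
E = γmc² = 1.095 × 2.160×10¹⁷ = 2.365×10¹⁷ J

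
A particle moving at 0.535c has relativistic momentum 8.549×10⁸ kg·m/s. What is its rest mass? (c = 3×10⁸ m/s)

γ = 1/√(1 - 0.535²) = 1.1836
v = 0.535 × 3×10⁸ = 1.605×10⁸ m/s
m = p/(γv) = 8.549×10⁸/(1.1836 × 1.605×10⁸) = 4.500 kg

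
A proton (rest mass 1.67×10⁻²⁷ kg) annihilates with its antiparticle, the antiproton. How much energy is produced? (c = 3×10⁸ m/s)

Both particles have the same rest mass, so total mass = 2m
E = 2m·c² = 2 × 1.67×10⁻²⁷ × (3×10⁸)²
= 2 × 1.67×10⁻²⁷ × 9×10¹⁶
= 3.006×10⁻¹⁰ J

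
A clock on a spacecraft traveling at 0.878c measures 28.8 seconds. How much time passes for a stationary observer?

Proper time Δt₀ = 28.8 seconds
γ = 1/√(1 - 0.878²) = 2.0892
Δt = γΔt₀ = 2.0892 × 28.8 = 60.17 seconds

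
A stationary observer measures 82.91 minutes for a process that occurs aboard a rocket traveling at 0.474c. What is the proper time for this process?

Dilated time Δt = 82.91 minutes
γ = 1/√(1 - 0.474²) = 1.1357
Δt₀ = Δt/γ = 82.91/1.1357 = 73.00 minutes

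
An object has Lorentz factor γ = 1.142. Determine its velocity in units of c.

From γ = 1/√(1 - v²/c²):
1/γ² = 1/1.142² = 0.7668
v²/c² = 1 - 0.7668 = 0.2332
v/c = √(0.2332) = 0.4829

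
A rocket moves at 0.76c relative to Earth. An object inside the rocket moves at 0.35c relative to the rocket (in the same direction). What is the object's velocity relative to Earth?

u = (u' + v)/(1 + u'v/c²)
Numerator: 0.35 + 0.76 = 1.11
Denominator: 1 + 0.266 = 1.266
u = 1.11/1.266 = 0.8768c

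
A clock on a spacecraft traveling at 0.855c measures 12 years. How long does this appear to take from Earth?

Proper time Δt₀ = 12 years
γ = 1/√(1 - 0.855²) = 1.928
Δt = γΔt₀ = 1.928 × 12 = 23.14 years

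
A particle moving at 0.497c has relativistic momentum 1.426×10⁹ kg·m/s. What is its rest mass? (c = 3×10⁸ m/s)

γ = 1/√(1 - 0.497²) = 1.1524
v = 0.497 × 3×10⁸ = 1.491×10⁸ m/s
m = p/(γv) = 1.426×10⁹/(1.1524 × 1.491×10⁸) = 8.299 kg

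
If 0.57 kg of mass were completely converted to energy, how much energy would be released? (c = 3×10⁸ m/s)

Using E = mc²:
c² = (3×10⁸)² = 9×10¹⁶ m²/s²
E = 0.57 × 9×10¹⁶ = 5.130×10¹⁶ J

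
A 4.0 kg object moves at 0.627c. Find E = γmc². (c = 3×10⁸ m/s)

γ = 1/√(1 - 0.627²) = 1.2837
mc² = 4.0 × (3×10⁸)² = 3.600×10¹⁷ J
E = γmc² = 1.2837 × 3.600×10¹⁷ = 4.621×10¹⁷ J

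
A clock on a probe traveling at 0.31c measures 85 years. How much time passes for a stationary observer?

Proper time Δt₀ = 85 years
γ = 1/√(1 - 0.31²) = 1.0518
Δt = γΔt₀ = 1.0518 × 85 = 89.40 years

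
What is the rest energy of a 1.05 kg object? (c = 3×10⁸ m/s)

c² = (3×10⁸)² = 9.000×10¹⁶ m²/s²
E₀ = mc² = 1.05 × 9.000×10¹⁶ = 9.450×10¹⁶ J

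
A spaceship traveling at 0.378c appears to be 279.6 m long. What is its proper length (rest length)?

Contracted length L = 279.6 m
γ = 1/√(1 - 0.378²) = 1.080
L₀ = γL = 1.080 × 279.6 = 302.0 m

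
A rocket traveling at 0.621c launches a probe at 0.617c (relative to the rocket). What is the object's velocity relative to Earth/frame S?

u = (u' + v)/(1 + u'v/c²)
Numerator: 0.617 + 0.621 = 1.238
Denominator: 1 + 0.383157 = 1.383157
u = 1.238/1.383157 = 0.8951c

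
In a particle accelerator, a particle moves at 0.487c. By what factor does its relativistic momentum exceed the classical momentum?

p_rel = γmv, p_class = mv
Ratio = γ = 1/√(1 - 0.487²)
= 1/√(0.762831) = 1.145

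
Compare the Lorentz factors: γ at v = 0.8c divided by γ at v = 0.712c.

γ₁ = 1/√(1 - 0.8²) = 1.6667
γ₂ = 1/√(1 - 0.712²) = 1.4241
γ₁/γ₂ = 1.6667/1.4241 = 1.170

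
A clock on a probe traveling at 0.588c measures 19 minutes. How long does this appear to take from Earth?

Proper time Δt₀ = 19 minutes
γ = 1/√(1 - 0.588²) = 1.2363
Δt = γΔt₀ = 1.2363 × 19 = 23.49 minutes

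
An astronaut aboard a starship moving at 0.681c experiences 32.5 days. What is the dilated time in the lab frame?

Proper time Δt₀ = 32.5 days
γ = 1/√(1 - 0.681²) = 1.3656
Δt = γΔt₀ = 1.3656 × 32.5 = 44.38 days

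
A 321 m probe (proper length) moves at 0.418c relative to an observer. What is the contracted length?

Proper length L₀ = 321 m
γ = 1/√(1 - 0.418²) = 1.101
L = L₀/γ = 321/1.101 = 291.6 m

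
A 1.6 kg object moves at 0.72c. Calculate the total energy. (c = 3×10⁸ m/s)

γ = 1/√(1 - 0.72²) = 1.441
mc² = 1.6 × (3×10⁸)² = 1.440×10¹⁷ J
E = γmc² = 1.441 × 1.440×10¹⁷ = 2.075×10¹⁷ J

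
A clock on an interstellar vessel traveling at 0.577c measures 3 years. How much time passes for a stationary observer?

Proper time Δt₀ = 3 years
γ = 1/√(1 - 0.577²) = 1.2244
Δt = γΔt₀ = 1.2244 × 3 = 3.673 years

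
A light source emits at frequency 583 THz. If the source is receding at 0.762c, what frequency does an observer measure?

β = v/c = 0.762
(1-β)/(1+β) = 0.238/1.762 = 0.13507
Doppler factor = √(0.13507) = 0.3675
f_obs = 583 × 0.3675 = 214.3 THz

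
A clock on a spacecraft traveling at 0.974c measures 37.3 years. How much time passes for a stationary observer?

Proper time Δt₀ = 37.3 years
γ = 1/√(1 - 0.974²) = 4.414
Δt = γΔt₀ = 4.414 × 37.3 = 164.6 years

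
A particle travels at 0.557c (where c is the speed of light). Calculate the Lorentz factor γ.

v/c = 0.557, so (v/c)² = 0.310249
1 - (v/c)² = 0.689751
γ = 1/√(0.689751) = 1.204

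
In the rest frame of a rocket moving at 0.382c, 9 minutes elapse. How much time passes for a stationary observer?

Proper time Δt₀ = 9 minutes
γ = 1/√(1 - 0.382²) = 1.0821
Δt = γΔt₀ = 1.0821 × 9 = 9.739 minutes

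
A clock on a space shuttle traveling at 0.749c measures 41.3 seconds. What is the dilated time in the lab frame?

Proper time Δt₀ = 41.3 seconds
γ = 1/√(1 - 0.749²) = 1.5093
Δt = γΔt₀ = 1.5093 × 41.3 = 62.33 seconds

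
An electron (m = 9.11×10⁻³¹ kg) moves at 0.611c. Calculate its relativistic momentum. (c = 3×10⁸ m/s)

γ = 1/√(1 - 0.611²) = 1.263
v = 0.611 × 3×10⁸ = 1.833×10⁸ m/s
p = γmv = 1.263 × 9.11×10⁻³¹ × 1.833×10⁸ = 2.109×10⁻²² kg·m/s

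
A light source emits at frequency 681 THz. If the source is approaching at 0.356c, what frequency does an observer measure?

β = v/c = 0.356
(1+β)/(1-β) = 1.356/0.644 = 2.1056
Doppler factor = √(2.1056) = 1.4511
f_obs = 681 × 1.4511 = 988.2 THz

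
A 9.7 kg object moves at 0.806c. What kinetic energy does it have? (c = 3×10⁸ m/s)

γ = 1/√(1 - 0.806²) = 1.68943
γ - 1 = 0.68943
KE = (γ-1)mc² = 0.68943 × 9.7 × (3×10⁸)² = 6.019×10¹⁷ J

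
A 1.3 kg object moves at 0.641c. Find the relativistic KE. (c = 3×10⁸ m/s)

γ = 1/√(1 - 0.641²) = 1.30286
γ - 1 = 0.30286
KE = (γ-1)mc² = 0.30286 × 1.3 × (3×10⁸)² = 3.543×10¹⁶ J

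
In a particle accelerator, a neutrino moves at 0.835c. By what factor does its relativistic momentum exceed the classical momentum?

p_rel = γmv, p_class = mv
Ratio = γ = 1/√(1 - 0.835²)
= 1/√(0.302775) = 1.817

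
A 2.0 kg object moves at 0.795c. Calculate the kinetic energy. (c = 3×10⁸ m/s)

γ = 1/√(1 - 0.795²) = 1.6485
γ - 1 = 0.6485
KE = (γ-1)mc² = 0.6485 × 2.0 × (3×10⁸)² = 1.167×10¹⁷ J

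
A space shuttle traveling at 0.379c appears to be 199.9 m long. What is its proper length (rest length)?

Contracted length L = 199.9 m
γ = 1/√(1 - 0.379²) = 1.0806
L₀ = γL = 1.0806 × 199.9 = 216.0 m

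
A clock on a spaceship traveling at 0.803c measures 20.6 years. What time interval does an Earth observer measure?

Proper time Δt₀ = 20.6 years
γ = 1/√(1 - 0.803²) = 1.6779
Δt = γΔt₀ = 1.6779 × 20.6 = 34.56 years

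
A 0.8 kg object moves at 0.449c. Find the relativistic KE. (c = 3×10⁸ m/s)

γ = 1/√(1 - 0.449²) = 1.11915
γ - 1 = 0.11915
KE = (γ-1)mc² = 0.11915 × 0.8 × (3×10⁸)² = 8.579×10¹⁵ J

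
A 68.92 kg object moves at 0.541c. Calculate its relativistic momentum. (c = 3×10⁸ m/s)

γ = 1/√(1 - 0.541²) = 1.189
v = 0.541 × 3×10⁸ = 1.623×10⁸ m/s
p = γmv = 1.189 × 68.92 × 1.623×10⁸ = 1.330×10¹⁰ kg·m/s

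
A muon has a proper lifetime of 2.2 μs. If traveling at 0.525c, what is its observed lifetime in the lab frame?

Proper lifetime τ₀ = 2.2 μs
γ = 1/√(1 - 0.525²) = 1.175
τ = γτ₀ = 1.175 × 2.2 μs = 2.585 μs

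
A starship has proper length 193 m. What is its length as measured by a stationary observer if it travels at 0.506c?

Proper length L₀ = 193 m
γ = 1/√(1 - 0.506²) = 1.159
L = L₀/γ = 193/1.159 = 166.5 m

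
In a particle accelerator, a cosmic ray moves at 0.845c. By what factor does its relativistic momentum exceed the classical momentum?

p_rel = γmv, p_class = mv
Ratio = γ = 1/√(1 - 0.845²)
= 1/√(0.285975) = 1.870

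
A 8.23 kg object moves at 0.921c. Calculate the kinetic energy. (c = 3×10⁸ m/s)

γ = 1/√(1 - 0.921²) = 2.567
γ - 1 = 1.567
KE = (γ-1)mc² = 1.567 × 8.23 × (3×10⁸)² = 1.161×10¹⁸ J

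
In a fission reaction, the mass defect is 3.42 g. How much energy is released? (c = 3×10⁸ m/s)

Convert mass defect: Δm = 3.42 g = 0.00342 kg
E = Δm·c² = 0.00342 × (3×10⁸)²
= 0.00342 × 9×10¹⁶ = 3.078×10¹⁴ J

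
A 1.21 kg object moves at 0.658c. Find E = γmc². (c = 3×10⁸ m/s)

γ = 1/√(1 - 0.658²) = 1.328
mc² = 1.21 × (3×10⁸)² = 1.089×10¹⁷ J
E = γmc² = 1.328 × 1.089×10¹⁷ = 1.446×10¹⁷ J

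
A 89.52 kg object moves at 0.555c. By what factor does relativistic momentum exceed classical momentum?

p_rel = γmv, p_class = mv
Ratio = γ = 1/√(1 - 0.555²) = 1.202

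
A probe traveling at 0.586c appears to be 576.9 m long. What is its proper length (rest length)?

Contracted length L = 576.9 m
γ = 1/√(1 - 0.586²) = 1.234
L₀ = γL = 1.234 × 576.9 = 711.9 m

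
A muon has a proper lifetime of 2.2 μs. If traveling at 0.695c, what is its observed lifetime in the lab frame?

Proper lifetime τ₀ = 2.2 μs
γ = 1/√(1 - 0.695²) = 1.391
τ = γτ₀ = 1.391 × 2.2 μs = 3.060 μs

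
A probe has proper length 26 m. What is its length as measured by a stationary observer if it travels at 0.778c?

Proper length L₀ = 26 m
γ = 1/√(1 - 0.778²) = 1.592
L = L₀/γ = 26/1.592 = 16.33 m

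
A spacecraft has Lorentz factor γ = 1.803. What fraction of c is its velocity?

From γ = 1/√(1 - v²/c²):
1/γ² = 1/1.803² = 0.3076
v²/c² = 1 - 0.3076 = 0.6924
v/c = √(0.6924) = 0.8321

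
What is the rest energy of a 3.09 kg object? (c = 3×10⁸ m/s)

c² = (3×10⁸)² = 9.000×10¹⁶ m²/s²
E₀ = mc² = 3.09 × 9.000×10¹⁶ = 2.781×10¹⁷ J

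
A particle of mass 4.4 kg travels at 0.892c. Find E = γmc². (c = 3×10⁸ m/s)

γ = 1/√(1 - 0.892²) = 2.212
mc² = 4.4 × (3×10⁸)² = 3.960×10¹⁷ J
E = γmc² = 2.212 × 3.960×10¹⁷ = 8.760×10¹⁷ J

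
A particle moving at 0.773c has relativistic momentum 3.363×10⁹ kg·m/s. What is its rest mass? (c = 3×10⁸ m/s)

γ = 1/√(1 - 0.773²) = 1.5763
v = 0.773 × 3×10⁸ = 2.319×10⁸ m/s
m = p/(γv) = 3.363×10⁹/(1.5763 × 2.319×10⁸) = 9.200 kg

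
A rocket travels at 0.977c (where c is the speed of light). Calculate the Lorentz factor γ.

v/c = 0.977, so (v/c)² = 0.954529
1 - (v/c)² = 0.045471
γ = 1/√(0.045471) = 4.690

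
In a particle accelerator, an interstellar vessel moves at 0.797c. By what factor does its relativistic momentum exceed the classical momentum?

p_rel = γmv, p_class = mv
Ratio = γ = 1/√(1 - 0.797²)
= 1/√(0.364791) = 1.656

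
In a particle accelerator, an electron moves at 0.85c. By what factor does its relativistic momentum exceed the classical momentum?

p_rel = γmv, p_class = mv
Ratio = γ = 1/√(1 - 0.85²)
= 1/√(0.2775) = 1.898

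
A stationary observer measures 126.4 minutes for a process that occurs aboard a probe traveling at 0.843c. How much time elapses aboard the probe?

Dilated time Δt = 126.4 minutes
γ = 1/√(1 - 0.843²) = 1.859
Δt₀ = Δt/γ = 126.4/1.859 = 67.99 minutes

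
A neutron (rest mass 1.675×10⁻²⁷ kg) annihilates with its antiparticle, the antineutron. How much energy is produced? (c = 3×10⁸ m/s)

Both particles have the same rest mass, so total mass = 2m
E = 2m·c² = 2 × 1.675×10⁻²⁷ × (3×10⁸)²
= 2 × 1.675×10⁻²⁷ × 9×10¹⁶
= 3.015×10⁻¹⁰ J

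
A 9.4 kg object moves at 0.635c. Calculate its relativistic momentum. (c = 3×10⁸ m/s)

γ = 1/√(1 - 0.635²) = 1.2945
v = 0.635 × 3×10⁸ = 1.905×10⁸ m/s
p = γmv = 1.2945 × 9.4 × 1.905×10⁸ = 2.318×10⁹ kg·m/s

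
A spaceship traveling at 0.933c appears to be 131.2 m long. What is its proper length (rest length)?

Contracted length L = 131.2 m
γ = 1/√(1 - 0.933²) = 2.779
L₀ = γL = 2.779 × 131.2 = 364.6 m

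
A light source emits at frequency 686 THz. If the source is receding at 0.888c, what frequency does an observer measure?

β = v/c = 0.888
(1-β)/(1+β) = 0.112/1.888 = 0.05932
Doppler factor = √(0.05932) = 0.2436
f_obs = 686 × 0.2436 = 167.1 THz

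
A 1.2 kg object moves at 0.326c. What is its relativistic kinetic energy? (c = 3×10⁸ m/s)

γ = 1/√(1 - 0.326²) = 1.05779
γ - 1 = 0.05779
KE = (γ-1)mc² = 0.05779 × 1.2 × (3×10⁸)² = 6.241×10¹⁵ J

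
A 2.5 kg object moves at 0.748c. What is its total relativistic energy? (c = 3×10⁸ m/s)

γ = 1/√(1 - 0.748²) = 1.5067
mc² = 2.5 × (3×10⁸)² = 2.250×10¹⁷ J
E = γmc² = 1.5067 × 2.250×10¹⁷ = 3.390×10¹⁷ J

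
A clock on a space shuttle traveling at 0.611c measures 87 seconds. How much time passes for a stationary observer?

Proper time Δt₀ = 87 seconds
γ = 1/√(1 - 0.611²) = 1.263
Δt = γΔt₀ = 1.263 × 87 = 109.9 seconds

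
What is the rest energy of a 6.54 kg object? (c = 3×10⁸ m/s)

c² = (3×10⁸)² = 9.000×10¹⁶ m²/s²
E₀ = mc² = 6.54 × 9.000×10¹⁶ = 5.886×10¹⁷ J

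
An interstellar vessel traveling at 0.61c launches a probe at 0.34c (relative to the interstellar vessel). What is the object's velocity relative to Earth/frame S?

u = (u' + v)/(1 + u'v/c²)
Numerator: 0.34 + 0.61 = 0.95
Denominator: 1 + 0.2074 = 1.2074
u = 0.95/1.2074 = 0.7868c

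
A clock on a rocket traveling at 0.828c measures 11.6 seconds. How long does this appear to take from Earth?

Proper time Δt₀ = 11.6 seconds
γ = 1/√(1 - 0.828²) = 1.7834
Δt = γΔt₀ = 1.7834 × 11.6 = 20.69 seconds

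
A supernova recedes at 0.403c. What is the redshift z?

β = 0.403
(1+β)/(1-β) = 1.403/0.597 = 2.350
√(2.350) = 1.533
z = 1.533 - 1 = 0.5330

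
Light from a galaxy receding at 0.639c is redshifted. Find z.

β = 0.639
(1+β)/(1-β) = 1.639/0.361 = 4.540
√(4.540) = 2.131
z = 2.131 - 1 = 1.131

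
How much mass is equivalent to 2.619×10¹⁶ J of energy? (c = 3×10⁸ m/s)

From E = mc², we get m = E/c²
c² = (3×10⁸)² = 9×10¹⁶ m²/s²
m = 2.619×10¹⁶ / 9×10¹⁶ = 0.2910 kg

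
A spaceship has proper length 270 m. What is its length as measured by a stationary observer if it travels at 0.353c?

Proper length L₀ = 270 m
γ = 1/√(1 - 0.353²) = 1.069
L = L₀/γ = 270/1.069 = 252.6 m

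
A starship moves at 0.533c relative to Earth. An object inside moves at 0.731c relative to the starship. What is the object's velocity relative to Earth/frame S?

u = (u' + v)/(1 + u'v/c²)
Numerator: 0.731 + 0.533 = 1.264
Denominator: 1 + 0.389623 = 1.389623
u = 1.264/1.389623 = 0.9096c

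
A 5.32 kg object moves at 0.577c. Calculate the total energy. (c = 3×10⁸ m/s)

γ = 1/√(1 - 0.577²) = 1.2244
mc² = 5.32 × (3×10⁸)² = 4.788×10¹⁷ J
E = γmc² = 1.2244 × 4.788×10¹⁷ = 5.862×10¹⁷ J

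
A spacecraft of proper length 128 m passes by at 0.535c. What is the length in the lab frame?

Proper length L₀ = 128 m
γ = 1/√(1 - 0.535²) = 1.184
L = L₀/γ = 128/1.184 = 108.1 m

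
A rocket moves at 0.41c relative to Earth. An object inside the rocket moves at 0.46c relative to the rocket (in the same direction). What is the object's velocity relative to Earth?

u = (u' + v)/(1 + u'v/c²)
Numerator: 0.46 + 0.41 = 0.87
Denominator: 1 + 0.1886 = 1.1886
u = 0.87/1.1886 = 0.7320c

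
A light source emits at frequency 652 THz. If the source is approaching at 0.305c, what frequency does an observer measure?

β = v/c = 0.305
(1+β)/(1-β) = 1.305/0.695 = 1.8777
Doppler factor = √(1.8777) = 1.3703
f_obs = 652 × 1.3703 = 893.4 THz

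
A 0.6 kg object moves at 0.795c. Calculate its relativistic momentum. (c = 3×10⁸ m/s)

γ = 1/√(1 - 0.795²) = 1.6485
v = 0.795 × 3×10⁸ = 2.385×10⁸ m/s
p = γmv = 1.6485 × 0.6 × 2.385×10⁸ = 2.359×10⁸ kg·m/s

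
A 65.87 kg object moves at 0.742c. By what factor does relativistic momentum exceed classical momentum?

p_rel = γmv, p_class = mv
Ratio = γ = 1/√(1 - 0.742²) = 1.492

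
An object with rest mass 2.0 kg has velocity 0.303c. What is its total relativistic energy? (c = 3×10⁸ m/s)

γ = 1/√(1 - 0.303²) = 1.0493
mc² = 2.0 × (3×10⁸)² = 1.800×10¹⁷ J
E = γmc² = 1.0493 × 1.800×10¹⁷ = 1.889×10¹⁷ J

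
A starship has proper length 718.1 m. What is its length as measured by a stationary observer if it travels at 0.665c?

Proper length L₀ = 718.1 m
γ = 1/√(1 - 0.665²) = 1.339
L = L₀/γ = 718.1/1.339 = 536.3 m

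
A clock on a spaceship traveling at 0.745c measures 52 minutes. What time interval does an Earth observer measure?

Proper time Δt₀ = 52 minutes
γ = 1/√(1 - 0.745²) = 1.499
Δt = γΔt₀ = 1.499 × 52 = 77.95 minutes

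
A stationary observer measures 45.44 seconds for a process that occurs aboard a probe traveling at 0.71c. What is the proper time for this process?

Dilated time Δt = 45.44 seconds
γ = 1/√(1 - 0.71²) = 1.420
Δt₀ = Δt/γ = 45.44/1.420 = 32.00 seconds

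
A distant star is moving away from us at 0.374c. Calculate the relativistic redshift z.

β = 0.374
(1+β)/(1-β) = 1.374/0.626 = 2.1949
√(2.1949) = 1.4815
z = 1.4815 - 1 = 0.4815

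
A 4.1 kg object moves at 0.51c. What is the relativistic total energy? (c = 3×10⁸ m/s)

γ = 1/√(1 - 0.51²) = 1.1626
mc² = 4.1 × (3×10⁸)² = 3.690×10¹⁷ J
E = γmc² = 1.1626 × 3.690×10¹⁷ = 4.290×10¹⁷ J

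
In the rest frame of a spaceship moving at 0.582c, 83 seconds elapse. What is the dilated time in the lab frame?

Proper time Δt₀ = 83 seconds
γ = 1/√(1 - 0.582²) = 1.230
Δt = γΔt₀ = 1.230 × 83 = 102.1 seconds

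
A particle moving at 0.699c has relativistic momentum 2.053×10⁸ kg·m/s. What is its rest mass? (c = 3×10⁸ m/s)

γ = 1/√(1 - 0.699²) = 1.3984
v = 0.699 × 3×10⁸ = 2.097×10⁸ m/s
m = p/(γv) = 2.053×10⁸/(1.3984 × 2.097×10⁸) = 0.7001 kg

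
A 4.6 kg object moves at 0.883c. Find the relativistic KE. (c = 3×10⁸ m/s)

γ = 1/√(1 - 0.883²) = 2.1305
γ - 1 = 1.1305
KE = (γ-1)mc² = 1.1305 × 4.6 × (3×10⁸)² = 4.680×10¹⁷ J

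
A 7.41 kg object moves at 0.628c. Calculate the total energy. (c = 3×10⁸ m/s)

γ = 1/√(1 - 0.628²) = 1.285
mc² = 7.41 × (3×10⁸)² = 6.669×10¹⁷ J
E = γmc² = 1.285 × 6.669×10¹⁷ = 8.570×10¹⁷ J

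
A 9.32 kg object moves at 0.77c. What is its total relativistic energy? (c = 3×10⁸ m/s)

γ = 1/√(1 - 0.77²) = 1.5673
mc² = 9.32 × (3×10⁸)² = 8.388×10¹⁷ J
E = γmc² = 1.5673 × 8.388×10¹⁷ = 1.315×10¹⁸ J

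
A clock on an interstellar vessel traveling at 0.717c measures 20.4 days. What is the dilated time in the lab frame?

Proper time Δt₀ = 20.4 days
γ = 1/√(1 - 0.717²) = 1.435
Δt = γΔt₀ = 1.435 × 20.4 = 29.27 days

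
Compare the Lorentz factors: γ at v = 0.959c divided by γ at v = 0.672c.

γ₁ = 1/√(1 - 0.959²) = 3.5285
γ₂ = 1/√(1 - 0.672²) = 1.3503
γ₁/γ₂ = 3.5285/1.3503 = 2.613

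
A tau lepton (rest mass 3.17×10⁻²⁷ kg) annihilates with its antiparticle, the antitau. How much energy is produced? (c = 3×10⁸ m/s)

Both particles have the same rest mass, so total mass = 2m
E = 2m·c² = 2 × 3.17×10⁻²⁷ × (3×10⁸)²
= 2 × 3.17×10⁻²⁷ × 9×10¹⁶
= 5.706×10⁻¹⁰ J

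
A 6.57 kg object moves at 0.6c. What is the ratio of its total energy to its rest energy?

E = γmc², E₀ = mc²
E/E₀ = γ = 1/√(1 - 0.6²) = 1.250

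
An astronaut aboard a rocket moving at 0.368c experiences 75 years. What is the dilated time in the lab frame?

Proper time Δt₀ = 75 years
γ = 1/√(1 - 0.368²) = 1.0755
Δt = γΔt₀ = 1.0755 × 75 = 80.66 years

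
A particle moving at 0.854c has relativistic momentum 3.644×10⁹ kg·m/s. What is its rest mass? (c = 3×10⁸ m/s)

γ = 1/√(1 - 0.854²) = 1.922
v = 0.854 × 3×10⁸ = 2.562×10⁸ m/s
m = p/(γv) = 3.644×10⁹/(1.922 × 2.562×10⁸) = 7.400 kg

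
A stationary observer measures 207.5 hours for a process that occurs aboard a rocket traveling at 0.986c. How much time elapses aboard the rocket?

Dilated time Δt = 207.5 hours
γ = 1/√(1 - 0.986²) = 5.997
Δt₀ = Δt/γ = 207.5/5.997 = 34.60 hours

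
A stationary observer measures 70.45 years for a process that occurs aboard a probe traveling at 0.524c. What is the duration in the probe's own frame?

Dilated time Δt = 70.45 years
γ = 1/√(1 - 0.524²) = 1.1741
Δt₀ = Δt/γ = 70.45/1.1741 = 60.00 years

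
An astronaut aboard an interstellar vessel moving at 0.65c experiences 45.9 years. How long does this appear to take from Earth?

Proper time Δt₀ = 45.9 years
γ = 1/√(1 - 0.65²) = 1.316
Δt = γΔt₀ = 1.316 × 45.9 = 60.40 years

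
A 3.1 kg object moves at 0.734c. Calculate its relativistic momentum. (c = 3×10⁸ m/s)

γ = 1/√(1 - 0.734²) = 1.472
v = 0.734 × 3×10⁸ = 2.202×10⁸ m/s
p = γmv = 1.472 × 3.1 × 2.202×10⁸ = 1.005×10⁹ kg·m/s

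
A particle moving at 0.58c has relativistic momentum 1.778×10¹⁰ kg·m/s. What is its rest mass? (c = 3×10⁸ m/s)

γ = 1/√(1 - 0.58²) = 1.2276
v = 0.58 × 3×10⁸ = 1.740×10⁸ m/s
m = p/(γv) = 1.778×10¹⁰/(1.2276 × 1.740×10⁸) = 83.24 kg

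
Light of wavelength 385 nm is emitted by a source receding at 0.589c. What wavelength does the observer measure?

β = 0.589
Wavelength Doppler factor = √(1.589/0.411) = √(3.8662) = 1.9663
λ_obs = 385 × 1.9663 = 757.0 nm (redshift)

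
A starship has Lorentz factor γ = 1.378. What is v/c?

From γ = 1/√(1 - v²/c²):
1/γ² = 1/1.378² = 0.5266
v²/c² = 1 - 0.5266 = 0.4734
v/c = √(0.4734) = 0.6880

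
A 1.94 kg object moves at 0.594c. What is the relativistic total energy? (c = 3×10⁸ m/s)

γ = 1/√(1 - 0.594²) = 1.243
mc² = 1.94 × (3×10⁸)² = 1.746×10¹⁷ J
E = γmc² = 1.243 × 1.746×10¹⁷ = 2.170×10¹⁷ J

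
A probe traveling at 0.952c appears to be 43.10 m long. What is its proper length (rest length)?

Contracted length L = 43.10 m
γ = 1/√(1 - 0.952²) = 3.267
L₀ = γL = 3.267 × 43.10 = 140.8 m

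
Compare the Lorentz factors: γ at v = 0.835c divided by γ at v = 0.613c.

γ₁ = 1/√(1 - 0.835²) = 1.8174
γ₂ = 1/√(1 - 0.613²) = 1.2657
γ₁/γ₂ = 1.8174/1.2657 = 1.436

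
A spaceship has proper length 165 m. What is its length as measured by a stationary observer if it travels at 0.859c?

Proper length L₀ = 165 m
γ = 1/√(1 - 0.859²) = 1.9532
L = L₀/γ = 165/1.9532 = 84.48 m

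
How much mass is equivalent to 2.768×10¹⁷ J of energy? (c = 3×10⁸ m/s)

From E = mc², we get m = E/c²
c² = (3×10⁸)² = 9×10¹⁶ m²/s²
m = 2.768×10¹⁷ / 9×10¹⁶ = 3.076 kg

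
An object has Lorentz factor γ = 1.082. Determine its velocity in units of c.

From γ = 1/√(1 - v²/c²):
1/γ² = 1/1.082² = 0.85417
v²/c² = 1 - 0.85417 = 0.14583
v/c = √(0.14583) = 0.3819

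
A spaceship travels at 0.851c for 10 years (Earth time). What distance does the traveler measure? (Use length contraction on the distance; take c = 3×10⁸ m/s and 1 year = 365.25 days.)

Earth distance: d = v × t = 0.851c × 10 yr = 8.0567×10¹⁶ m
γ = 1.9042
d' = d/γ = 8.0567×10¹⁶/1.9042 = 4.231×10¹⁶ m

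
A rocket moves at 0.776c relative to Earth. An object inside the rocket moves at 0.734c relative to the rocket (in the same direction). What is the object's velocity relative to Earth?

u = (u' + v)/(1 + u'v/c²)
Numerator: 0.734 + 0.776 = 1.51
Denominator: 1 + 0.569584 = 1.569584
u = 1.51/1.569584 = 0.9620c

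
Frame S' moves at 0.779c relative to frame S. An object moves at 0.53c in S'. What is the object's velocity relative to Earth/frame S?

u = (u' + v)/(1 + u'v/c²)
Numerator: 0.53 + 0.779 = 1.309
Denominator: 1 + 0.41287 = 1.41287
u = 1.309/1.41287 = 0.9265c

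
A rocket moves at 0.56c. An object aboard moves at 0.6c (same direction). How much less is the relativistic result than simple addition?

Classical: u' + v = 0.6 + 0.56 = 1.16c
Relativistic: u = (0.6 + 0.56)/(1 + 0.336) = 1.16/1.336 = 0.8683c
Difference: 1.16 - 0.8683 = 0.2917c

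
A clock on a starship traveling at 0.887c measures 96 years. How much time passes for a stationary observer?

Proper time Δt₀ = 96 years
γ = 1/√(1 - 0.887²) = 2.166
Δt = γΔt₀ = 2.166 × 96 = 207.9 years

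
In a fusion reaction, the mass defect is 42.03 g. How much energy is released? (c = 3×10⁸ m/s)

Convert mass defect: Δm = 42.03 g = 0.04203 kg
E = Δm·c² = 0.04203 × (3×10⁸)²
= 0.04203 × 9×10¹⁶ = 3.783×10¹⁵ J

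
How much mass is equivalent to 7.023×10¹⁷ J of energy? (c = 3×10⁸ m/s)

From E = mc², we get m = E/c²
c² = (3×10⁸)² = 9×10¹⁶ m²/s²
m = 7.023×10¹⁷ / 9×10¹⁶ = 7.803 kg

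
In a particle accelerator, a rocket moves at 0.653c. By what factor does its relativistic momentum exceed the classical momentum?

p_rel = γmv, p_class = mv
Ratio = γ = 1/√(1 - 0.653²)
= 1/√(0.573591) = 1.320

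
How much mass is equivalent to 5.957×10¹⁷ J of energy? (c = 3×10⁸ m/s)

From E = mc², we get m = E/c²
c² = (3×10⁸)² = 9×10¹⁶ m²/s²
m = 5.957×10¹⁷ / 9×10¹⁶ = 6.619 kg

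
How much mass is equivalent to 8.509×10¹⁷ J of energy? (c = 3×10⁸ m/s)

From E = mc², we get m = E/c²
c² = (3×10⁸)² = 9×10¹⁶ m²/s²
m = 8.509×10¹⁷ / 9×10¹⁶ = 9.454 kg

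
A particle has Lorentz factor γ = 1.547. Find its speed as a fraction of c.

From γ = 1/√(1 - v²/c²):
1/γ² = 1/1.547² = 0.4178
v²/c² = 1 - 0.4178 = 0.5822
v/c = √(0.5822) = 0.7630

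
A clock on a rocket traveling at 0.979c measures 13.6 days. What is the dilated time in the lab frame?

Proper time Δt₀ = 13.6 days
γ = 1/√(1 - 0.979²) = 4.905
Δt = γΔt₀ = 4.905 × 13.6 = 66.71 days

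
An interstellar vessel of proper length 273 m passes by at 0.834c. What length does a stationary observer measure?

Proper length L₀ = 273 m
γ = 1/√(1 - 0.834²) = 1.8124
L = L₀/γ = 273/1.8124 = 150.6 m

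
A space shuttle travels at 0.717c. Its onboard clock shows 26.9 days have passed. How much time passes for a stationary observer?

Proper time Δt₀ = 26.9 days
γ = 1/√(1 - 0.717²) = 1.4346
Δt = γΔt₀ = 1.4346 × 26.9 = 38.59 days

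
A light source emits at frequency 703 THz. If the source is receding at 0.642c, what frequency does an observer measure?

β = v/c = 0.642
(1-β)/(1+β) = 0.358/1.642 = 0.218027
Doppler factor = √(0.218027) = 0.46693
f_obs = 703 × 0.46693 = 328.3 THz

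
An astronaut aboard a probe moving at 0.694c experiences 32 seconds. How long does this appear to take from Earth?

Proper time Δt₀ = 32 seconds
γ = 1/√(1 - 0.694²) = 1.389
Δt = γΔt₀ = 1.389 × 32 = 44.45 seconds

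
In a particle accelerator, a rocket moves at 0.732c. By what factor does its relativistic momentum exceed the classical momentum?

p_rel = γmv, p_class = mv
Ratio = γ = 1/√(1 - 0.732²)
= 1/√(0.464176) = 1.468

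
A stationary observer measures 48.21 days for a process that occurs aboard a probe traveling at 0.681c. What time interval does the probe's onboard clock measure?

Dilated time Δt = 48.21 days
γ = 1/√(1 - 0.681²) = 1.3656
Δt₀ = Δt/γ = 48.21/1.3656 = 35.30 days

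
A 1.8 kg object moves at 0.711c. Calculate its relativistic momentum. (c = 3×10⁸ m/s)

γ = 1/√(1 - 0.711²) = 1.422
v = 0.711 × 3×10⁸ = 2.133×10⁸ m/s
p = γmv = 1.422 × 1.8 × 2.133×10⁸ = 5.460×10⁸ kg·m/s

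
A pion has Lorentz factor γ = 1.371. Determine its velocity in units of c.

From γ = 1/√(1 - v²/c²):
1/γ² = 1/1.371² = 0.5320
v²/c² = 1 - 0.5320 = 0.4680
v/c = √(0.4680) = 0.6841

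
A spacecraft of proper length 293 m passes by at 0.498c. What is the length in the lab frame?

Proper length L₀ = 293 m
γ = 1/√(1 - 0.498²) = 1.153
L = L₀/γ = 293/1.153 = 254.1 m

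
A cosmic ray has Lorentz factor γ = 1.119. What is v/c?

From γ = 1/√(1 - v²/c²):
1/γ² = 1/1.119² = 0.7986
v²/c² = 1 - 0.7986 = 0.2014
v/c = √(0.2014) = 0.4488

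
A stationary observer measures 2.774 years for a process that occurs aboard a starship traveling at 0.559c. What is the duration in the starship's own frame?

Dilated time Δt = 2.774 years
γ = 1/√(1 - 0.559²) = 1.206
Δt₀ = Δt/γ = 2.774/1.206 = 2.300 years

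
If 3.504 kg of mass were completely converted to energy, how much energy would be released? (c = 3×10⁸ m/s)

Using E = mc²:
c² = (3×10⁸)² = 9×10¹⁶ m²/s²
E = 3.504 × 9×10¹⁶ = 3.154×10¹⁷ J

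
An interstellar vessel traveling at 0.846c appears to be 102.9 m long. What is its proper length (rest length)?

Contracted length L = 102.9 m
γ = 1/√(1 - 0.846²) = 1.876
L₀ = γL = 1.876 × 102.9 = 193.0 m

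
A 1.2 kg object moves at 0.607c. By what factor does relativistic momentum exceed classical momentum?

p_rel = γmv, p_class = mv
Ratio = γ = 1/√(1 - 0.607²) = 1.258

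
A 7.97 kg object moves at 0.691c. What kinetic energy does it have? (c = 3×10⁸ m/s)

γ = 1/√(1 - 0.691²) = 1.3834
γ - 1 = 0.3834
KE = (γ-1)mc² = 0.3834 × 7.97 × (3×10⁸)² = 2.750×10¹⁷ J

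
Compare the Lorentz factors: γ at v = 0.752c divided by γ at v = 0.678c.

γ₁ = 1/√(1 - 0.752²) = 1.517
γ₂ = 1/√(1 - 0.678²) = 1.360
γ₁/γ₂ = 1.517/1.360 = 1.115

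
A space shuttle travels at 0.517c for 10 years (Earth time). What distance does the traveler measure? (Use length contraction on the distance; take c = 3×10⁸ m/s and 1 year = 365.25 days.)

Earth distance: d = v × t = 0.517c × 10 yr = 4.8946×10¹⁶ m
γ = 1.1682
d' = d/γ = 4.8946×10¹⁶/1.1682 = 4.190×10¹⁶ m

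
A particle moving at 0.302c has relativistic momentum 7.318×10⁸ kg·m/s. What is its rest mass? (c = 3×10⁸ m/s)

γ = 1/√(1 - 0.302²) = 1.049
v = 0.302 × 3×10⁸ = 9.060×10⁷ m/s
m = p/(γv) = 7.318×10⁸/(1.049 × 9.060×10⁷) = 7.700 kg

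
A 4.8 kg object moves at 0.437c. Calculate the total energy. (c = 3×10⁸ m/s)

γ = 1/√(1 - 0.437²) = 1.1118
mc² = 4.8 × (3×10⁸)² = 4.320×10¹⁷ J
E = γmc² = 1.1118 × 4.320×10¹⁷ = 4.803×10¹⁷ J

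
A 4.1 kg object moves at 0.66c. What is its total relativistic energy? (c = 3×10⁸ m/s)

γ = 1/√(1 - 0.66²) = 1.3311
mc² = 4.1 × (3×10⁸)² = 3.690×10¹⁷ J
E = γmc² = 1.3311 × 3.690×10¹⁷ = 4.912×10¹⁷ J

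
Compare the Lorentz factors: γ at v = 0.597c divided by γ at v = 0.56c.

γ₁ = 1/√(1 - 0.597²) = 1.247
γ₂ = 1/√(1 - 0.56²) = 1.207
γ₁/γ₂ = 1.247/1.207 = 1.033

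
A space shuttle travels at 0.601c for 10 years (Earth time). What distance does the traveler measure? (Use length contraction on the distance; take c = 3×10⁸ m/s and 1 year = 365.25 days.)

Earth distance: d = v × t = 0.601c × 10 yr = 5.690×10¹⁶ m
γ = 1.251
d' = d/γ = 5.690×10¹⁶/1.251 = 4.548×10¹⁶ m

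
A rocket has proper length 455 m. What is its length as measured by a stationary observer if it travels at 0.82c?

Proper length L₀ = 455 m
γ = 1/√(1 - 0.82²) = 1.747
L = L₀/γ = 455/1.747 = 260.4 m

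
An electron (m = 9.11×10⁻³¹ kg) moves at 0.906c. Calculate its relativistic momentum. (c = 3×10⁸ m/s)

γ = 1/√(1 - 0.906²) = 2.3625
v = 0.906 × 3×10⁸ = 2.718×10⁸ m/s
p = γmv = 2.3625 × 9.11×10⁻³¹ × 2.718×10⁸ = 5.850×10⁻²² kg·m/s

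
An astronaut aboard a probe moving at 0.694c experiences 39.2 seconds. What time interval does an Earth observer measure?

Proper time Δt₀ = 39.2 seconds
γ = 1/√(1 - 0.694²) = 1.389
Δt = γΔt₀ = 1.389 × 39.2 = 54.45 seconds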